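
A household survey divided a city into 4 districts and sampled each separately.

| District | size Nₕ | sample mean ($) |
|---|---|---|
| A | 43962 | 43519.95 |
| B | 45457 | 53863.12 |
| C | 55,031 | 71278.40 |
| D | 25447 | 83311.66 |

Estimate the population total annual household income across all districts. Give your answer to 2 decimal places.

10404233330.16

A: 43962·43519.95 = 1913224041.9
B: 45457·53863.12 = 2448455845.84
C: 55031·71278.40 = 3922521630.4
D: 25447·83311.66 = 2120031812.02
τ̂ = Σ Nₕx̄ₕ = 10404233330.16.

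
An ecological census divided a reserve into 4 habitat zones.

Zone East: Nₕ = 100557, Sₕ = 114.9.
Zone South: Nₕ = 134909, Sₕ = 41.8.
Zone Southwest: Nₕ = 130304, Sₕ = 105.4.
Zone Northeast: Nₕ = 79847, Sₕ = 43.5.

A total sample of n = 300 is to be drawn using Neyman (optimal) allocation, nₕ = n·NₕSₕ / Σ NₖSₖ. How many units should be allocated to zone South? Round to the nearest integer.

49

Σ NₕSₕ = 100557·114.9 + 134909·41.8 + 130304·105.4 + 79847·43.5 = 34400581.6.
Share for South: 5639196.2/34400581.6 = 0.16393.
n_South = 300 × 0.16393 = 49.178... → 49.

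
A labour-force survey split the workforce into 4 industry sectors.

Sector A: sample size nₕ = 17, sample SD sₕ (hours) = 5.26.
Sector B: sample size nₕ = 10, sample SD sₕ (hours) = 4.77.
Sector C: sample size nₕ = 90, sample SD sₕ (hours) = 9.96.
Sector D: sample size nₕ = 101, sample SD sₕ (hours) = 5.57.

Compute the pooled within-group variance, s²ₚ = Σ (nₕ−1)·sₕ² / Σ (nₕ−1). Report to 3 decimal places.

A: (17−1)·5.26² = 16·27.6676 = 442.6816
B: (10−1)·4.77² = 9·22.7529 = 204.7761
C: (90−1)·9.96² = 89·99.2016 = 8828.9424
D: (101−1)·5.57² = 100·31.0249 = 3102.49
Numerator = 12578.8901; denominator = Σ(nₕ−1) = 214.
s²ₚ = 12578.8901/214 = 58.77986... → 58.780.

58.780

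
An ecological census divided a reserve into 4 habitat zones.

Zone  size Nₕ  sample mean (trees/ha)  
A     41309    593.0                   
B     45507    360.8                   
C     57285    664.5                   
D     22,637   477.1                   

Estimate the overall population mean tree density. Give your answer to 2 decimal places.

538.46

N = 41309 + 45507 + 57285 + 22637 = 166738.
Weight each subgroup mean by Nₕ/N and sum.
Σ Nₕx̄ₕ = 41309·593.0 + 45507·360.8 + 57285·664.5 + 22637·477.1 = 24496237 + 16418925.6 + 38065882.5 + 10800112.7 = 89781157.8.
Divide by N: 89781157.8 / 166738 = 538.4565... → 538.46.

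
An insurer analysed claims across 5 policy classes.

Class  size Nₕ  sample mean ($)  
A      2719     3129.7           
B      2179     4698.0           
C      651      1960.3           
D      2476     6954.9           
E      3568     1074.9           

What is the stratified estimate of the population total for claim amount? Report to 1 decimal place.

41078327.2

A: 2719·3129.7 = 8509654.3
B: 2179·4698.0 = 10236942
C: 651·1960.3 = 1276155.3
D: 2476·6954.9 = 17220332.4
E: 3568·1074.9 = 3835243.2
τ̂ = Σ Nₕx̄ₕ = 41078327.2.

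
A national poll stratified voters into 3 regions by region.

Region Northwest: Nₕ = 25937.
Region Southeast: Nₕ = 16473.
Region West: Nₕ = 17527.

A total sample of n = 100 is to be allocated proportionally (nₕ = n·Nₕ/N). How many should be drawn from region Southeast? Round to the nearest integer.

Share of region Southeast = 16473/59937 = 0.27484.
Allocate 100 × 0.27484 = 27.484... → 27.

27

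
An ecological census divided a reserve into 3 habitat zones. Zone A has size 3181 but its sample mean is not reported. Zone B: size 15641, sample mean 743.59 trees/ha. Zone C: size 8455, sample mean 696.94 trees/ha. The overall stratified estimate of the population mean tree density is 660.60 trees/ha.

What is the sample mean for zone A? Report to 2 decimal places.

Σ Nₕx̄ₕ = N·μ, so 3181·x̄_A = 27277·660.60 − (15641·743.59 + 8455·696.94).
= 18019186.2 − 17523118.89 = 496067.31.
x̄_A = 496067.31 / 3181 = 155.9470... → 155.95.

155.95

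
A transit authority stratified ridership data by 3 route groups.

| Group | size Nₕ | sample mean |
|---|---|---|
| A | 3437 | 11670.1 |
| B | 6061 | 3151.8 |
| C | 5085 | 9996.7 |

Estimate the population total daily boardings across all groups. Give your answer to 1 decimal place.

110046413.0

A: 3437·11670.1 = 40110133.7
B: 6061·3151.8 = 19103059.8
C: 5085·9996.7 = 50833219.5
τ̂ = Σ Nₕx̄ₕ = 110046413.0.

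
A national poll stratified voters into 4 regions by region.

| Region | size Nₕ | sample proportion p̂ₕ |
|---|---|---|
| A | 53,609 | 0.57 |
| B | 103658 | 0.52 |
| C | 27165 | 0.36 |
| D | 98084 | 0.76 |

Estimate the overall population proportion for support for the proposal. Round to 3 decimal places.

0.597

N = 53609 + 103658 + 27165 + 98084 = 282516.
Overall proportion = Σ (Nₕ/N)·p̂ₕ.
Σ Nₕp̂ₕ = 30557.13 + 53902.16 + 9779.4 + 74543.84 = 168782.53.
168782.53 / 282516 = 0.59743... → 0.597.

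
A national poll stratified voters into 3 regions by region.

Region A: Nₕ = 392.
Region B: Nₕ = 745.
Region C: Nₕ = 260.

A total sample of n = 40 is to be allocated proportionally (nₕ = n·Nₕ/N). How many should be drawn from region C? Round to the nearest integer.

Share of region C = 260/1397 = 0.18611.
Allocate 40 × 0.18611 = 7.445... → 7.

7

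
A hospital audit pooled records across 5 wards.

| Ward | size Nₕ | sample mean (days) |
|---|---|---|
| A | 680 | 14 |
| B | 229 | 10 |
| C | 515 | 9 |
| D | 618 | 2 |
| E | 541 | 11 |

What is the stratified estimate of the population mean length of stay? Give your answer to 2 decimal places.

N = 2583; weights Wₕ = Nₕ/N = (0.2633, 0.0887, 0.1994, 0.2393, 0.2094).
x̄_st = Σ Wₕ·x̄ₕ = 0.2633·14 + 0.0887·10 + 0.1994·9 + 0.2393·2 + 0.2094·11 ≈ 9.1491...
→ 9.15.

9.15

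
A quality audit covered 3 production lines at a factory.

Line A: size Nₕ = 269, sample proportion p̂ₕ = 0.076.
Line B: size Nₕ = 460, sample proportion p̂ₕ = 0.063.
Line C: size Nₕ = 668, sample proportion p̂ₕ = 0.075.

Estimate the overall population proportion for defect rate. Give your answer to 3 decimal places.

0.071

Wₕ = Nₕ/N with N = 1397: 0.1926, 0.3293, 0.4782.
p̂_st = 0.1926·0.076 + 0.3293·0.063 + 0.4782·0.075 ≈ 0.07124... → 0.071.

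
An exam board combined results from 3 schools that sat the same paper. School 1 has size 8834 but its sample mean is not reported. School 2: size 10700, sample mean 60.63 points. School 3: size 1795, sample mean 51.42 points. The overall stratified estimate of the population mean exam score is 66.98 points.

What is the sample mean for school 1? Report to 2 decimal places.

77.83

Σ Nₕx̄ₕ = N·μ, so 8834·x̄_1 = 21329·66.98 − (10700·60.63 + 1795·51.42).
= 1428616.42 − 741039.9 = 687576.52.
x̄_1 = 687576.52 / 8834 = 77.8330... → 77.83.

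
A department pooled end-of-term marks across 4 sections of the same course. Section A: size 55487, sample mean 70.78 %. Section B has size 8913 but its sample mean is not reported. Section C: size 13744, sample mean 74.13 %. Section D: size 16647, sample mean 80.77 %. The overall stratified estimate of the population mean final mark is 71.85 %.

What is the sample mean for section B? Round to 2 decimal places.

58.34

N = 55487 + 8913 + 13744 + 16647 = 94791.
Overall total = μ·N = 71.85·94791 = 6810733.35.
Subtract the known strata: 55487·70.78 + 13744·74.13 + 16647·80.77 = 6290790.77.
Remaining total for section B: 6810733.35 − 6290790.77 = 519942.58.
Divide by its size: 519942.58 / 8913 = 58.3353... → 58.34.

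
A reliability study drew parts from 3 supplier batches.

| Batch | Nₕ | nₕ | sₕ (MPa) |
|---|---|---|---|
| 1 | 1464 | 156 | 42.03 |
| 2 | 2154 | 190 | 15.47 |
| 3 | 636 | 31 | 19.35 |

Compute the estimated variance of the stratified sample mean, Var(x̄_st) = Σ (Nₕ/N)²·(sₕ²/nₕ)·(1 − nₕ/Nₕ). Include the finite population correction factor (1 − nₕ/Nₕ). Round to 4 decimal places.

1.7495

N = 4254; Wₕ = Nₕ/N.
batch 1: (1464/4254)²·42.03²/156·(1 − 156/1464) = 1.1982516
batch 2: (2154/4254)²·15.47²/190·(1 − 190/2154) = 0.2944552
batch 3: (636/4254)²·19.35²/31·(1 − 31/636) = 0.2568134
Sum = 1.7495203 → 1.7495.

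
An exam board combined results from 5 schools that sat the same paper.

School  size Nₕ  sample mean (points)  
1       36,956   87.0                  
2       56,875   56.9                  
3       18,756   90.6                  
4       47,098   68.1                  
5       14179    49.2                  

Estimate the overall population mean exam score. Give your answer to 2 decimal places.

69.34

N = 173864; weights Wₕ = Nₕ/N = (0.2126, 0.3271, 0.1079, 0.2709, 0.0816).
x̄_st = Σ Wₕ·x̄ₕ = 0.2126·87.0 + 0.3271·56.9 + 0.1079·90.6 + 0.2709·68.1 + 0.0816·49.2 ≈ 69.3394...
→ 69.34.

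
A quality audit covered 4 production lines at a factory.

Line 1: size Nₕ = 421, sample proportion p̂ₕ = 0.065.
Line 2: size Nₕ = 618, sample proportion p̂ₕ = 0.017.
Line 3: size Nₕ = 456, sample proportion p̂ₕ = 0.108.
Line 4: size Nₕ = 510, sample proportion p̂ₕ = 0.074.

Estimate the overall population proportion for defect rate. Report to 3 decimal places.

Wₕ = Nₕ/N with N = 2005: 0.2100, 0.3082, 0.2274, 0.2544.
p̂_st = 0.2100·0.065 + 0.3082·0.017 + 0.2274·0.108 + 0.2544·0.074 ≈ 0.06227... → 0.062.

0.062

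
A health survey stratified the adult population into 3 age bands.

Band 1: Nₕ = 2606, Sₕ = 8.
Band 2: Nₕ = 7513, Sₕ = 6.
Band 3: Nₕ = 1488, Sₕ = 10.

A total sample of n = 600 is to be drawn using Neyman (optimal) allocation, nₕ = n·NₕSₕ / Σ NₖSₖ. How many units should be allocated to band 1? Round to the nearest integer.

1: NₕSₕ = 2606·8 = 20848
2: NₕSₕ = 7513·6 = 45078
3: NₕSₕ = 1488·10 = 14880
Σ NₕSₕ = 80806.
n_1 = 600·20848/80806 = 154.800... → 155.

155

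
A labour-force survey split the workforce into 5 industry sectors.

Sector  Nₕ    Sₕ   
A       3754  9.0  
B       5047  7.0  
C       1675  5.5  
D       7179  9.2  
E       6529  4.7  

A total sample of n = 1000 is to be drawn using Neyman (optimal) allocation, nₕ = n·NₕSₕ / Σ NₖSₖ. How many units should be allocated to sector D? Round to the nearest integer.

Σ NₕSₕ = 3754·9.0 + 5047·7.0 + 1675·5.5 + 7179·9.2 + 6529·4.7 = 175060.6.
Share for D: 66046.8/175060.6 = 0.37728.
n_D = 1000 × 0.37728 = 377.280... → 377.

377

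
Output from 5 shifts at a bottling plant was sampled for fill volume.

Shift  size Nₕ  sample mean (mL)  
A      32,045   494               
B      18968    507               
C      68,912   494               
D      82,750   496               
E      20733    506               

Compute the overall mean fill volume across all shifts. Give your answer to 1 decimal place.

N = 32045 + 18968 + 68912 + 82750 + 20733 = 223408.
The stratified mean weights each stratum mean by its population share Nₕ/N.
Σ Nₕx̄ₕ = 32045·494 + 18968·507 + 68912·494 + 82750·496 + 20733·506 = 15830230 + 9616776 + 34042528 + 41044000 + 10490898 = 111024432.
Divide by N: 111024432 / 223408 = 496.958... → 497.0.

497.0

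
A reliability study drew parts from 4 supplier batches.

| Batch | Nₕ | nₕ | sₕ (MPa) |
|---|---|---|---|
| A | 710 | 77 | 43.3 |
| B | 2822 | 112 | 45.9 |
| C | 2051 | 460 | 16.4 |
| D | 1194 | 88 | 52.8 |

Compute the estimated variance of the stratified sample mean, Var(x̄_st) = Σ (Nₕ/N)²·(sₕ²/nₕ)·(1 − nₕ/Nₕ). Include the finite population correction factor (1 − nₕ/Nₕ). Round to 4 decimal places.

4.3230

N = 6777. Term for each stratum: Wₕ²sₕ²/nₕ·(1−nₕ/Nₕ).
Var(x̄_st) = 0.2382715 + 3.1322663 + 0.0415423 + 0.9108978 = 4.3229780 → 4.3230.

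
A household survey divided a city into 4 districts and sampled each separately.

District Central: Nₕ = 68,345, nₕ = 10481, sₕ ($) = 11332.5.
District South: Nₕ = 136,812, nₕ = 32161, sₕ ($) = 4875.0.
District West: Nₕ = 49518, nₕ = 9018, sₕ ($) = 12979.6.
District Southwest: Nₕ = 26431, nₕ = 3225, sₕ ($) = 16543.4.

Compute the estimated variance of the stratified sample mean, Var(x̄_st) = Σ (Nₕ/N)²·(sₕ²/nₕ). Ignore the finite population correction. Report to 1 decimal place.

N = 281106; Wₕ = Nₕ/N.
district Central: (68345/281106)²·11332.5²/10481 = 724.3059
district South: (136812/281106)²·4875.0²/32161 = 175.0362
district West: (49518/281106)²·12979.6²/9018 = 579.6934
district Southwest: (26431/281106)²·16543.4²/3225 = 750.2513
Sum = 2229.2868 → 2229.3.

2229.3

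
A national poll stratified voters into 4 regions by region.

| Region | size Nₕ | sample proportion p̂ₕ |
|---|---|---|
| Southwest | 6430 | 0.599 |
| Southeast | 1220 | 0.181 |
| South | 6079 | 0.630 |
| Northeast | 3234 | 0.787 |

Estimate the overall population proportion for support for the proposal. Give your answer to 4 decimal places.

Wₕ = Nₕ/N with N = 16963: 0.3791, 0.0719, 0.3584, 0.1907.
p̂_st = 0.3791·0.599 + 0.0719·0.181 + 0.3584·0.630 + 0.1907·0.787 ≈ 0.615889... → 0.6159.

0.6159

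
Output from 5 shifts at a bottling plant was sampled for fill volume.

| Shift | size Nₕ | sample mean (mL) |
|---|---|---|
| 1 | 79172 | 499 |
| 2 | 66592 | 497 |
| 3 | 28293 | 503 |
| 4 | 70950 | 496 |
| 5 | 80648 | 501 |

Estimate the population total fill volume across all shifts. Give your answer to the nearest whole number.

162430279

1: 79172·499 = 39506828
2: 66592·497 = 33096224
3: 28293·503 = 14231379
4: 70950·496 = 35191200
5: 80648·501 = 40404648
τ̂ = Σ Nₕx̄ₕ = 162430279.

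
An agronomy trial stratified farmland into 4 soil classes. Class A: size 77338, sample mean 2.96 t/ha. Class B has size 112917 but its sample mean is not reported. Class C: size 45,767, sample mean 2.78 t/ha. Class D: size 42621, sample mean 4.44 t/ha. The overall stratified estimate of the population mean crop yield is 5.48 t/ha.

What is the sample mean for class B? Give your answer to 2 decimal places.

Σ Nₕx̄ₕ = N·μ, so 112917·x̄_B = 278643·5.48 − (77338·2.96 + 45767·2.78 + 42621·4.44).
= 1526963.64 − 545389.98 = 981573.66.
x̄_B = 981573.66 / 112917 = 8.6929... → 8.69.

8.69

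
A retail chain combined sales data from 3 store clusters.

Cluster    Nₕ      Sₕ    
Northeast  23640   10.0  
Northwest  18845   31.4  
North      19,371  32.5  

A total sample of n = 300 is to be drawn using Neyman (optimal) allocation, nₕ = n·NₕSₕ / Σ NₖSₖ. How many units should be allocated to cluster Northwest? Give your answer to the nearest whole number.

Σ NₕSₕ = 23640·10.0 + 18845·31.4 + 19371·32.5 = 1457690.5.
Share for Northwest: 591733/1457690.5 = 0.40594.
n_Northwest = 300 × 0.40594 = 121.782... → 122.

122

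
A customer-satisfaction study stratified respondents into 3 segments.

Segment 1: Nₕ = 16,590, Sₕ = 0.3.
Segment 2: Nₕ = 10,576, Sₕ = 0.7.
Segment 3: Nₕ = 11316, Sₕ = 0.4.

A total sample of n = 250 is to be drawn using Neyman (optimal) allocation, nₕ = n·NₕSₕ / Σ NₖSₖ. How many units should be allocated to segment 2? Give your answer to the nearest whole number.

109

1: NₕSₕ = 16590·0.3 = 4977
2: NₕSₕ = 10576·0.7 = 7403.2
3: NₕSₕ = 11316·0.4 = 4526.4
Σ NₕSₕ = 16906.6.
n_2 = 250·7403.2/16906.6 = 109.472... → 109.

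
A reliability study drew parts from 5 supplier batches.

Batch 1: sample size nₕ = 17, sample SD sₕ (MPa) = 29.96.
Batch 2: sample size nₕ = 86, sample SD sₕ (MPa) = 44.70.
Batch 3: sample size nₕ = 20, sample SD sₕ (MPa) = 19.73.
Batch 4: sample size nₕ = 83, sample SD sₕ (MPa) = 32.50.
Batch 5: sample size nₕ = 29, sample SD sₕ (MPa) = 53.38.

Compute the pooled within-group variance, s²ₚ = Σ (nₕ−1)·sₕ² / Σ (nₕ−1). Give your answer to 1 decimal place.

Degrees of freedom: 16 + 85 + 19 + 82 + 28 = 230.
Σ(nₕ−1)sₕ² = 16·897.6016 + 85·1998.09 + 19·389.2729 + 82·1056.25 + 28·2849.4244 = 357991.8439.
s²ₚ = 357991.8439 / 230 = 1556.486... → 1556.5.

1556.5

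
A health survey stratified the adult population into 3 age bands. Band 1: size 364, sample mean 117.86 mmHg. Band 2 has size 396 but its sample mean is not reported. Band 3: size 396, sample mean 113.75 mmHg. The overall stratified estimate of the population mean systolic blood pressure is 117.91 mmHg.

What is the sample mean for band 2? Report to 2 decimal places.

122.12

Σ Nₕx̄ₕ = N·μ, so 396·x̄_2 = 1156·117.91 − (364·117.86 + 396·113.75).
= 136303.96 − 87946.04 = 48357.92.
x̄_2 = 48357.92 / 396 = 122.1160... → 122.12.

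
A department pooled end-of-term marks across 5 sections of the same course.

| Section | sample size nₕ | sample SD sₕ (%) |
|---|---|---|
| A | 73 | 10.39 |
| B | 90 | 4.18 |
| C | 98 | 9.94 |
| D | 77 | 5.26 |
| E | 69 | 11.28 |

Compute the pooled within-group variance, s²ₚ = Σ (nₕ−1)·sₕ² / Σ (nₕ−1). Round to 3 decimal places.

73.797

Degrees of freedom: 72 + 89 + 97 + 76 + 68 = 402.
Σ(nₕ−1)sₕ² = 72·107.9521 + 89·17.4724 + 97·98.8036 + 76·27.6676 + 68·127.2384 = 29666.4928.
s²ₚ = 29666.4928 / 402 = 73.79725... → 73.797.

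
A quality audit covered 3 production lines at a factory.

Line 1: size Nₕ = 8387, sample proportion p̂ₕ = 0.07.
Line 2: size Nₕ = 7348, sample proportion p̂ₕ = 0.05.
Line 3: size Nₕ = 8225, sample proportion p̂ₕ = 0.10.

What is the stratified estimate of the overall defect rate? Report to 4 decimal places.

0.0742

Wₕ = Nₕ/N with N = 23960: 0.3500, 0.3067, 0.3433.
p̂_st = 0.3500·0.07 + 0.3067·0.05 + 0.3433·0.10 ≈ 0.074165... → 0.0742.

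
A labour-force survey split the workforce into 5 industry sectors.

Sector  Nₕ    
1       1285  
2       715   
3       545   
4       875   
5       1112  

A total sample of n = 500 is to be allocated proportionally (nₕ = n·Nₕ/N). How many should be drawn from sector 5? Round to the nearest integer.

N = 1285 + 715 + 545 + 875 + 1112 = 4532.
n_5 = 500·1112/4532 = 122.683... → 123.

123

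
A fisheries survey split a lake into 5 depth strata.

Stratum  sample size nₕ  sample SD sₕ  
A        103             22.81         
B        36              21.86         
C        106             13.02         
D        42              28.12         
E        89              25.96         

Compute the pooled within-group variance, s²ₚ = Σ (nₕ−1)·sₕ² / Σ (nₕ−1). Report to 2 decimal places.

Degrees of freedom: 102 + 35 + 105 + 41 + 88 = 371.
Σ(nₕ−1)sₕ² = 102·520.2961 + 35·477.8596 + 105·169.5204 + 41·790.7344 + 88·673.9216 = 179320.1414.
s²ₚ = 179320.1414 / 371 = 483.3427... → 483.34.

483.34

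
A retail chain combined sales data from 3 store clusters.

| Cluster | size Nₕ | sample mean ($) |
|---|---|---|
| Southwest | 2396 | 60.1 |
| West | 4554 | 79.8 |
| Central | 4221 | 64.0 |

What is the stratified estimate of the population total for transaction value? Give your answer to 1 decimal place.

Southwest: 2396·60.1 = 143999.6
West: 4554·79.8 = 363409.2
Central: 4221·64.0 = 270144
τ̂ = Σ Nₕx̄ₕ = 777552.8.

777552.8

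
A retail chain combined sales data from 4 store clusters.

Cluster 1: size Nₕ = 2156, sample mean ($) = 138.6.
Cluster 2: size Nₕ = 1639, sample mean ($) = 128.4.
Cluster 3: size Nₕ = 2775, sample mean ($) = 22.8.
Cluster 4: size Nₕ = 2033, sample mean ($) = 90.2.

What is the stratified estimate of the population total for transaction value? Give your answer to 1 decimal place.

Estimate total by summing Nₕ·x̄ₕ over strata.
2156·138.6 + 1639·128.4 + 2775·22.8 + 2033·90.2 = 298821.6 + 210447.6 + 63270 + 183376.6 = 755915.8.

755915.8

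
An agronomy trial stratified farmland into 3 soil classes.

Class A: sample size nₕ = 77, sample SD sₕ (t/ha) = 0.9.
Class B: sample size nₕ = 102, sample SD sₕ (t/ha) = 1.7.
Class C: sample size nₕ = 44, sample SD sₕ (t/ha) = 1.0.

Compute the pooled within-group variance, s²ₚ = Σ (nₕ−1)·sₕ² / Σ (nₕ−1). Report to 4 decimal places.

A: (77−1)·0.9² = 76·0.81 = 61.56
B: (102−1)·1.7² = 101·2.89 = 291.89
C: (44−1)·1.0² = 43·1 = 43
Numerator = 396.45; denominator = Σ(nₕ−1) = 220.
s²ₚ = 396.45/220 = 1.802045... → 1.8020.

1.8020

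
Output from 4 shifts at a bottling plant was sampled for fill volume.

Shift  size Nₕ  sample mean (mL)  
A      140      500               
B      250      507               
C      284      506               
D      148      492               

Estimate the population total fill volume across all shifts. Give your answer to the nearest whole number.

A: 140·500 = 70000
B: 250·507 = 126750
C: 284·506 = 143704
D: 148·492 = 72816
τ̂ = Σ Nₕx̄ₕ = 413270.

413270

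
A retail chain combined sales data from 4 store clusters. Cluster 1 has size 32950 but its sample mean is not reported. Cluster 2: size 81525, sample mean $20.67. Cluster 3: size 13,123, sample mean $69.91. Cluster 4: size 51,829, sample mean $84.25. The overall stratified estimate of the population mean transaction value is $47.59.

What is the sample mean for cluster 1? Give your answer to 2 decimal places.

N = 32950 + 81525 + 13123 + 51829 = 179427.
Overall total = μ·N = 47.59·179427 = 8538930.93.
Subtract the known strata: 81525·20.67 + 13123·69.91 + 51829·84.25 = 6969143.93.
Remaining total for cluster 1: 8538930.93 − 6969143.93 = 1569787.
Divide by its size: 1569787 / 32950 = 47.6415... → 47.64.

47.64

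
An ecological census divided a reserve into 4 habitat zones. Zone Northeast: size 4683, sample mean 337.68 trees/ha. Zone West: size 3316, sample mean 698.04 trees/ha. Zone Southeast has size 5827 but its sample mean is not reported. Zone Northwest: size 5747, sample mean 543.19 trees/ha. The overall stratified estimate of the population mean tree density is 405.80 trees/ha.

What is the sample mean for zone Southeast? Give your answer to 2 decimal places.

N = 4683 + 3316 + 5827 + 5747 = 19573.
Overall total = μ·N = 405.80·19573 = 7942723.4.
Subtract the known strata: 4683·337.68 + 3316·698.04 + 5747·543.19 = 7017769.01.
Remaining total for zone Southeast: 7942723.4 − 7017769.01 = 924954.39.
Divide by its size: 924954.39 / 5827 = 158.7360... → 158.74.

158.74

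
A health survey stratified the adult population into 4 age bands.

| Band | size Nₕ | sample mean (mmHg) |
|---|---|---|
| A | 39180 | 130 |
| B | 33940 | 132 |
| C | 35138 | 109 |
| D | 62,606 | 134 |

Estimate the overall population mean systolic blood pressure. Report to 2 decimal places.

N = 39180 + 33940 + 35138 + 62606 = 170864.
Weight each subgroup mean by Nₕ/N and sum.
Σ Nₕx̄ₕ = 39180·130 + 33940·132 + 35138·109 + 62606·134 = 5093400 + 4480080 + 3830042 + 8389204 = 21792726.
Divide by N: 21792726 / 170864 = 127.5443... → 127.54.

127.54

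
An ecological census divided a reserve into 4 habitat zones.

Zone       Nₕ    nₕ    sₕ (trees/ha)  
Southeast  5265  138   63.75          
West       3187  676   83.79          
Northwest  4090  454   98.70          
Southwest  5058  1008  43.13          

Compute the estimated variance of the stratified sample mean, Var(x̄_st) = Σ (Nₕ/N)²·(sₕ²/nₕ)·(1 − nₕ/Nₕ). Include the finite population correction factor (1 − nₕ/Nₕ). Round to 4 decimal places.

N = 17600. Term for each stratum: Wₕ²sₕ²/nₕ·(1−nₕ/Nₕ).
Var(x̄_st) = 2.5663604 + 0.2683126 + 1.0301496 + 0.1220413 = 3.9868640 → 3.9869.

3.9869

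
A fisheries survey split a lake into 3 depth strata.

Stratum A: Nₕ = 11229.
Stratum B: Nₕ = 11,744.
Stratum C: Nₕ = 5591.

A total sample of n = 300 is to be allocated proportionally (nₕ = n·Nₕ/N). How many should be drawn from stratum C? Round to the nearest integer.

N = 11229 + 11744 + 5591 = 28564.
n_C = 300·5591/28564 = 58.721... → 59.

59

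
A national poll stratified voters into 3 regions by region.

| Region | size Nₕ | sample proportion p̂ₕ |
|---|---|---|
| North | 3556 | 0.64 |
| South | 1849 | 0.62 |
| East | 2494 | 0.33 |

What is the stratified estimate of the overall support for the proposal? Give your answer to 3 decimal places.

0.537

N = 3556 + 1849 + 2494 = 7899.
Overall proportion = Σ (Nₕ/N)·p̂ₕ.
Σ Nₕp̂ₕ = 2275.84 + 1146.38 + 823.02 = 4245.24.
4245.24 / 7899 = 0.53744... → 0.537.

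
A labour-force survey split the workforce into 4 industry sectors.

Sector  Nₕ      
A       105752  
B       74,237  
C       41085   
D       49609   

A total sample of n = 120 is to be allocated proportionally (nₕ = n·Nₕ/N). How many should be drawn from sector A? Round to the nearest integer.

N = 105752 + 74237 + 41085 + 49609 = 270683.
n_A = 120·105752/270683 = 46.882... → 47.

47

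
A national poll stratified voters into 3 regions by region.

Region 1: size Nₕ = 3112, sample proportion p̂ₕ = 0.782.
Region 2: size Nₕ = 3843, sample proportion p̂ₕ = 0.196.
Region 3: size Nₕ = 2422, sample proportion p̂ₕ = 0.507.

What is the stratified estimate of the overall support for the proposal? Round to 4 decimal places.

Wₕ = Nₕ/N with N = 9377: 0.3319, 0.4098, 0.2583.
p̂_st = 0.3319·0.782 + 0.4098·0.196 + 0.2583·0.507 ≈ 0.470808... → 0.4708.

0.4708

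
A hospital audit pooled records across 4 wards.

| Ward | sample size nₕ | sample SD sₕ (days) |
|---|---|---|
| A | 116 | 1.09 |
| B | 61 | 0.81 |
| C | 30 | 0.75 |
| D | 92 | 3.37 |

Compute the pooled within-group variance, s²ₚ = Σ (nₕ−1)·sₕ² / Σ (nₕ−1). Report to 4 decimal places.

Degrees of freedom: 115 + 60 + 29 + 91 = 295.
Σ(nₕ−1)sₕ² = 115·1.1881 + 60·0.6561 + 29·0.5625 + 91·11.3569 = 1225.7879.
s²ₚ = 1225.7879 / 295 = 4.155213... → 4.1552.

4.1552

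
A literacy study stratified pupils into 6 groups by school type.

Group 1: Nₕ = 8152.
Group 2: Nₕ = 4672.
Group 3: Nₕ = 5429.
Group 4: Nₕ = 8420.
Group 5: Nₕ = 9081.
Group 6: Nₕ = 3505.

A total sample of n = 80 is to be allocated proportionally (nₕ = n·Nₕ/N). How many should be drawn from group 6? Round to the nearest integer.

Share of group 6 = 3505/39259 = 0.08928.
Allocate 80 × 0.08928 = 7.142... → 7.

7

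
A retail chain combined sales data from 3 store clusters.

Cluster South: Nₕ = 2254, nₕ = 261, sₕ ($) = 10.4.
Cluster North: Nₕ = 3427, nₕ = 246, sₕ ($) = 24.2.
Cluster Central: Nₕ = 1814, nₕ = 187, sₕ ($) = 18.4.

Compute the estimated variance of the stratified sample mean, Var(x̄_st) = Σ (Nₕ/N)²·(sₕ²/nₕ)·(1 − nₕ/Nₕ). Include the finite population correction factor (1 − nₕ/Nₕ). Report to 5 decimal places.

0.59025

N = 7495; Wₕ = Nₕ/N.
cluster South: (2254/7495)²·10.4²/261·(1 − 261/2254) = 0.03313936
cluster North: (3427/7495)²·24.2²/246·(1 − 246/3427) = 0.46198739
cluster Central: (1814/7495)²·18.4²/187·(1 − 187/1814) = 0.09512082
Sum = 0.59024758 → 0.59025.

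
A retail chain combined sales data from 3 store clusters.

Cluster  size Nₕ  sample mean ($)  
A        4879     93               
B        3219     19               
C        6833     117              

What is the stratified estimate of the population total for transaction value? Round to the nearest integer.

A: 4879·93 = 453747
B: 3219·19 = 61161
C: 6833·117 = 799461
τ̂ = Σ Nₕx̄ₕ = 1314369.

1314369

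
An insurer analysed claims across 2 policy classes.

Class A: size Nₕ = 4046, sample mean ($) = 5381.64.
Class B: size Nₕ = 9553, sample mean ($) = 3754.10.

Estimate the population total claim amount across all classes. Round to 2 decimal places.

57637032.74

A: 4046·5381.64 = 21774115.44
B: 9553·3754.10 = 35862917.3
τ̂ = Σ Nₕx̄ₕ = 57637032.74.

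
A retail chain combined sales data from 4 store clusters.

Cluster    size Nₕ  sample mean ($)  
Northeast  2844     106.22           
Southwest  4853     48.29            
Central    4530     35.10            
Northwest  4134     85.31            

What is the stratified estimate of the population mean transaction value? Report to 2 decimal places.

64.06

N = 2844 + 4853 + 4530 + 4134 = 16361.
Overall mean = Σ (Nₕ/N)·x̄ₕ — weight by population share, not a simple average.
Σ Nₕx̄ₕ = 2844·106.22 + 4853·48.29 + 4530·35.10 + 4134·85.31 = 302089.68 + 234351.37 + 159003 + 352671.54 = 1048115.59.
Divide by N: 1048115.59 / 16361 = 64.0618... → 64.06.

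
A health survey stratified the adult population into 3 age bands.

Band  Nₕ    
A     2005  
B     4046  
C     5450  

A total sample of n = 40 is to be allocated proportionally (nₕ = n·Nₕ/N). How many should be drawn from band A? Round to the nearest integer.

Share of band A = 2005/11501 = 0.17433.
Allocate 40 × 0.17433 = 6.973... → 7.

7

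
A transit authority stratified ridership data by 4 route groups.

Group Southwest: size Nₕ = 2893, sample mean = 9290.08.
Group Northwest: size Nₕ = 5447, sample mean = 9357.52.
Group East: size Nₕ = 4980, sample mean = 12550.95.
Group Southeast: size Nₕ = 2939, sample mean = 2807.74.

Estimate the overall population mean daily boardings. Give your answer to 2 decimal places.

N = 2893 + 5447 + 4980 + 2939 = 16259.
The stratified mean weights each stratum mean by its population share Nₕ/N.
Σ Nₕx̄ₕ = 2893·9290.08 + 5447·9357.52 + 4980·12550.95 + 2939·2807.74 = 26876201.44 + 50970411.44 + 62503731 + 8251947.86 = 148602291.74.
Divide by N: 148602291.74 / 16259 = 9139.6944... → 9139.69.

9139.69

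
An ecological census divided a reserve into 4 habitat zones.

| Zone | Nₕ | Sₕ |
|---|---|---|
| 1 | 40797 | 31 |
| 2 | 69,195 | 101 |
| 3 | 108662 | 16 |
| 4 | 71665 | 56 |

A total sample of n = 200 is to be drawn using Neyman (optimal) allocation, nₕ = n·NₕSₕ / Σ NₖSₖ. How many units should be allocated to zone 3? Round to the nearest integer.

25

1: NₕSₕ = 40797·31 = 1264707
2: NₕSₕ = 69195·101 = 6988695
3: NₕSₕ = 108662·16 = 1738592
4: NₕSₕ = 71665·56 = 4013240
Σ NₕSₕ = 14005234.
n_3 = 200·1738592/14005234 = 24.828... → 25.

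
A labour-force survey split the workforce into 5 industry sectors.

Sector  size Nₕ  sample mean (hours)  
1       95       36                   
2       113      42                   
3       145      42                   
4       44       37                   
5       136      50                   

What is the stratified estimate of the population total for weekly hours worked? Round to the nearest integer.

Population total = Σ Nₕ·x̄ₕ (each stratum's size times its mean).
95·36 + 113·42 + 145·42 + 44·37 + 136·50 = 3420 + 4746 + 6090 + 1628 + 6800 = 22684.

22684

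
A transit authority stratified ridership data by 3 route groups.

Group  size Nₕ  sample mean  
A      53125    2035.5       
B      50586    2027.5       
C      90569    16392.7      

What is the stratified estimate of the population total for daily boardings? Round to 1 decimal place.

A: 53125·2035.5 = 108135937.5
B: 50586·2027.5 = 102563115
C: 90569·16392.7 = 1484670446.3
τ̂ = Σ Nₕx̄ₕ = 1695369498.8.

1695369498.8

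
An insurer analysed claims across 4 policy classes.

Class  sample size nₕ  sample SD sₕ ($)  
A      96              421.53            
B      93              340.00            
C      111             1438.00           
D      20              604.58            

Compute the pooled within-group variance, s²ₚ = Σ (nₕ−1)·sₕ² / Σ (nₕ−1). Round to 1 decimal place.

A: (96−1)·421.53² = 95·177687.5409 = 16880316.3855
B: (93−1)·340.00² = 92·115600 = 10635200
C: (111−1)·1438.00² = 110·2067844 = 227462840
D: (20−1)·604.58² = 19·365516.9764 = 6944822.5516
Numerator = 261923178.9371; denominator = Σ(nₕ−1) = 316.
s²ₚ = 261923178.9371/316 = 828870.819... → 828870.8.

828870.8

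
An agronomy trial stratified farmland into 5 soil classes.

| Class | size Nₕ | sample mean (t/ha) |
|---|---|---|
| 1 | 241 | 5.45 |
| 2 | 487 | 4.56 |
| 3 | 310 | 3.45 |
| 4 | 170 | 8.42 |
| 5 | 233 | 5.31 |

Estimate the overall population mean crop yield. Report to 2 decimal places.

N = 1441; weights Wₕ = Nₕ/N = (0.1672, 0.3380, 0.2151, 0.1180, 0.1617).
x̄_st = Σ Wₕ·x̄ₕ = 0.1672·5.45 + 0.3380·4.56 + 0.2151·3.45 + 0.1180·8.42 + 0.1617·5.31 ≈ 5.0467...
→ 5.05.

5.05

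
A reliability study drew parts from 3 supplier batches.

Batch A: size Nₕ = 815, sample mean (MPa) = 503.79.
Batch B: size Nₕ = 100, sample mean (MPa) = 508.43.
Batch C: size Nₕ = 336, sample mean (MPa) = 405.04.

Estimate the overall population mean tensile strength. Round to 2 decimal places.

N = 815 + 100 + 336 = 1251.
The stratified mean weights each stratum mean by its population share Nₕ/N.
Σ Nₕx̄ₕ = 815·503.79 + 100·508.43 + 336·405.04 = 410588.85 + 50843 + 136093.44 = 597525.29.
Divide by N: 597525.29 / 1251 = 477.6381... → 477.64.

477.64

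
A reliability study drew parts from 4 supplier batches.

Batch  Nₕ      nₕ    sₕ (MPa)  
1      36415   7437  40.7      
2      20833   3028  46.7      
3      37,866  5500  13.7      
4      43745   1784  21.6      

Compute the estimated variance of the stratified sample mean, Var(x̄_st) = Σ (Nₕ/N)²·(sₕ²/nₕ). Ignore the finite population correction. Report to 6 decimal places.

N = 138859; Wₕ = Nₕ/N.
batch 1: (36415/138859)²·40.7²/7437 = 0.015318054
batch 2: (20833/138859)²·46.7²/3028 = 0.016211883
batch 3: (37866/138859)²·13.7²/5500 = 0.002537635
batch 4: (43745/138859)²·21.6²/1784 = 0.025955024
Sum = 0.060022596 → 0.060023.

0.060023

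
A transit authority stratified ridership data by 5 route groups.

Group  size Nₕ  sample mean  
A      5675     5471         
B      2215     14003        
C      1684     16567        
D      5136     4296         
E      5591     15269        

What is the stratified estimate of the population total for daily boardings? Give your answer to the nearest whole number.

Population total = Σ Nₕ·x̄ₕ (each stratum's size times its mean).
5675·5471 + 2215·14003 + 1684·16567 + 5136·4296 + 5591·15269 = 31047925 + 31016645 + 27898828 + 22064256 + 85368979 = 197396633.

197396633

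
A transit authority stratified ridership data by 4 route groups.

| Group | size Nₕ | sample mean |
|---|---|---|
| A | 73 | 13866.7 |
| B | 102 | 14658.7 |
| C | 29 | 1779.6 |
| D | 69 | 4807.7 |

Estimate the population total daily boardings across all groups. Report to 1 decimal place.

2890796.2

Estimate total by summing Nₕ·x̄ₕ over strata.
73·13866.7 + 102·14658.7 + 29·1779.6 + 69·4807.7 = 1012269.1 + 1495187.4 + 51608.4 + 331731.3 = 2890796.2.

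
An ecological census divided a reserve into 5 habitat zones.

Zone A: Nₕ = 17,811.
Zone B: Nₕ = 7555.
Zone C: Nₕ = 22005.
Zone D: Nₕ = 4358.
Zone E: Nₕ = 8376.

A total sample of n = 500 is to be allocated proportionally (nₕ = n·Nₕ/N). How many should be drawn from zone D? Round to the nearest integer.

Share of zone D = 4358/60105 = 0.07251.
Allocate 500 × 0.07251 = 36.253... → 36.

36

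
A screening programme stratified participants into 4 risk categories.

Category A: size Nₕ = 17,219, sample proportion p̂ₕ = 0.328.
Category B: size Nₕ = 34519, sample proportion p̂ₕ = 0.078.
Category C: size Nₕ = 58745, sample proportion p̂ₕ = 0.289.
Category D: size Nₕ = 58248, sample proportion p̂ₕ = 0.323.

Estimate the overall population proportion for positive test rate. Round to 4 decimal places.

Wₕ = Nₕ/N with N = 168731: 0.1021, 0.2046, 0.3482, 0.3452.
p̂_st = 0.1021·0.328 + 0.2046·0.078 + 0.3482·0.289 + 0.3452·0.323 ≈ 0.261551... → 0.2616.

0.2616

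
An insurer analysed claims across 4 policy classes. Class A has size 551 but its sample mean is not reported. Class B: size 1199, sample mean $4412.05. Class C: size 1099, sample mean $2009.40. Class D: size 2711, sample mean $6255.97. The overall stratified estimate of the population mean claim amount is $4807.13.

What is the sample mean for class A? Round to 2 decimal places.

Σ Nₕx̄ₕ = N·μ, so 551·x̄_A = 5560·4807.13 − (1199·4412.05 + 1099·2009.40 + 2711·6255.97).
= 26727642.8 − 24458313.22 = 2269329.58.
x̄_A = 2269329.58 / 551 = 4118.5655... → 4118.57.

4118.57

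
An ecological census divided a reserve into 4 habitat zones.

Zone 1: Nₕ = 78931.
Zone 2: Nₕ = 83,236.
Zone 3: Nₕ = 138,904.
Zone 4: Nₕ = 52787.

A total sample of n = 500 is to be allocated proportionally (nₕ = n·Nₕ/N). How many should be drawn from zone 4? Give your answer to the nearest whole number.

75

N = 78931 + 83236 + 138904 + 52787 = 353858.
n_4 = 500·52787/353858 = 74.588... → 75.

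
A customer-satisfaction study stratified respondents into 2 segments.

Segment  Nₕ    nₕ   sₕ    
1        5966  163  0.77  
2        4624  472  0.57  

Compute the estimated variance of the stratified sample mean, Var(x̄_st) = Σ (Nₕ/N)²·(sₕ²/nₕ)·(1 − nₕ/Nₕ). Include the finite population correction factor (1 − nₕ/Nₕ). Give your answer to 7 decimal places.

0.0012407

N = 10590; Wₕ = Nₕ/N.
segment 1: (5966/10590)²·0.77²/163·(1 − 163/5966) = 0.0011228914
segment 2: (4624/10590)²·0.57²/472·(1 − 472/4624) = 0.0001178395
Sum = 0.0012407309 → 0.0012407.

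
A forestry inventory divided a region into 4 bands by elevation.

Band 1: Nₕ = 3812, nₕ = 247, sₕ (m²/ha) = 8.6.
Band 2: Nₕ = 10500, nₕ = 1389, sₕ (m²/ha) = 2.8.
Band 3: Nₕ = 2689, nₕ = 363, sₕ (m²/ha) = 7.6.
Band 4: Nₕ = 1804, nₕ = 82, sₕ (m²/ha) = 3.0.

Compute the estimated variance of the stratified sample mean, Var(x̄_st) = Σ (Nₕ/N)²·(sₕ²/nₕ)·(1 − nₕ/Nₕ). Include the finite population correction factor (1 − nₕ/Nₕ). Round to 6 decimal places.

N = 18805; Wₕ = Nₕ/N.
band 1: (3812/18805)²·8.6²/247·(1 − 247/3812) = 0.011507095
band 2: (10500/18805)²·2.8²/1389·(1 − 1389/10500) = 0.001526942
band 3: (2689/18805)²·7.6²/363·(1 − 363/2689) = 0.002814326
band 4: (1804/18805)²·3.0²/82·(1 − 82/1804) = 0.000964166
Sum = 0.016812528 → 0.016813.

0.016813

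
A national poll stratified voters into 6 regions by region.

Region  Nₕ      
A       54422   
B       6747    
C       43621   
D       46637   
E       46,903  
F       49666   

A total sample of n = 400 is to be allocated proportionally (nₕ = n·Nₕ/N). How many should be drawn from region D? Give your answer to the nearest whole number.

N = 54422 + 6747 + 43621 + 46637 + 46903 + 49666 = 247996.
n_D = 400·46637/247996 = 75.222... → 75.

75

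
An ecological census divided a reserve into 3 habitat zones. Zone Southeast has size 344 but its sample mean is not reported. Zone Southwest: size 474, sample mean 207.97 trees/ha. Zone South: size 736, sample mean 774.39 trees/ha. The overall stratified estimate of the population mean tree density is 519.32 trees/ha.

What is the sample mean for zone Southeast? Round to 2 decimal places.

402.60

N = 344 + 474 + 736 = 1554.
Overall total = μ·N = 519.32·1554 = 807023.28.
Subtract the known strata: 474·207.97 + 736·774.39 = 668528.82.
Remaining total for zone Southeast: 807023.28 − 668528.82 = 138494.46.
Divide by its size: 138494.46 / 344 = 402.6002... → 402.60.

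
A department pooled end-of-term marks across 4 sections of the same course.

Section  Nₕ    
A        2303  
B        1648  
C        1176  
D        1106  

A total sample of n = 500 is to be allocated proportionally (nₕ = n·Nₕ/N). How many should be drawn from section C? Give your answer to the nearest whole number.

N = 2303 + 1648 + 1176 + 1106 = 6233.
n_C = 500·1176/6233 = 94.337... → 94.

94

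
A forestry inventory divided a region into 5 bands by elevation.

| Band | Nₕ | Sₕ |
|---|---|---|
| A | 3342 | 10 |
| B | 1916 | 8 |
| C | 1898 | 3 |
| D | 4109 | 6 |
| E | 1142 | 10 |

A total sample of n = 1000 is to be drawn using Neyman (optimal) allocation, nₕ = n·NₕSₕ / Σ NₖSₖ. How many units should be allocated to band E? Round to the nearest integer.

A: NₕSₕ = 3342·10 = 33420
B: NₕSₕ = 1916·8 = 15328
C: NₕSₕ = 1898·3 = 5694
D: NₕSₕ = 4109·6 = 24654
E: NₕSₕ = 1142·10 = 11420
Σ NₕSₕ = 90516.
n_E = 1000·11420/90516 = 126.166... → 126.

126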